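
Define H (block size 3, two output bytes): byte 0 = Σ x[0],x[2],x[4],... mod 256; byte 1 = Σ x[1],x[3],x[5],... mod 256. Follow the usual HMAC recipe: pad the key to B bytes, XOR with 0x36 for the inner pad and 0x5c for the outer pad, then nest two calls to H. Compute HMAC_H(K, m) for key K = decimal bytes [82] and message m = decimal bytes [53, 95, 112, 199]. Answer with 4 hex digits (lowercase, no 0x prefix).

451c

Key decimal bytes [82] = 52 is 1 byte ≤ B = 3; zero-pad to 3 bytes: K' = 52 00 00.
K' ⊕ ipad = 64 36 36.  K' ⊕ opad = 0e 5c 5c.
Inner input = (K'⊕ipad) ∥ m = 64 36 36 ∥ 35 5f 70 c7.
Inner hash: even-index sum = 448 mod 256 = 192; odd-index sum = 219 mod 256 = 219 → c0 db.
Outer input = (K'⊕opad) ∥ inner = 0e 5c 5c ∥ c0 db.
Outer hash (tag): even-index sum = 325 mod 256 = 69; odd-index sum = 284 mod 256 = 28 → 45 1c.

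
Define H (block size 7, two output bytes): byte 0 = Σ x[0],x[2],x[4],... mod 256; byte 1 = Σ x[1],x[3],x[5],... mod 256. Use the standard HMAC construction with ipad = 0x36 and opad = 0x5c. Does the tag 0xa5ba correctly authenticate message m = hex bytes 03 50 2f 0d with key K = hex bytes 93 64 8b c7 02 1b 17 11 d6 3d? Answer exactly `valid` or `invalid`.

Key hex bytes 93 64 8b c7 02 1b 17 11 d6 3d is 10 bytes > B = 7, so hash it first: H(key) = 0d 94, then zero-pad to 7 bytes: K' = 0d 94 00 00 00 00 00.
K' ⊕ ipad = 3b a2 36 36 36 36 36; K' ⊕ opad = 51 c8 5c 5c 5c 5c 5c.
Inner hash: even-index sum = 314 mod 256 = 58; odd-index sum = 320 mod 256 = 64 → 3a 40.
Outer hash (recomputed tag): even-index sum = 421 mod 256 = 165; odd-index sum = 442 mod 256 = 186 → a5 ba.
Recomputed tag = a5ba; claimed = a5ba → match.

valid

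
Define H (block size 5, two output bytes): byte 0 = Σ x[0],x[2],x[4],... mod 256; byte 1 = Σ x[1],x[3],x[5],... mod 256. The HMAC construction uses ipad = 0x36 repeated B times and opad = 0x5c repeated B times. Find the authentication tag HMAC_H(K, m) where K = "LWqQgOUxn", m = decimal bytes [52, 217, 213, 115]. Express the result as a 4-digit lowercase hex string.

0b18

Key "LWqQgOUxn" = 4c 57 71 51 67 4f 55 78 6e is 9 bytes > B = 5, so hash it first: H(key) = e7 6f, then zero-pad to 5 bytes: K' = e7 6f 00 00 00.
K' ⊕ ipad = d1 59 36 36 36.  K' ⊕ opad = bb 33 5c 5c 5c.
Inner input = (K'⊕ipad) ∥ m = d1 59 36 36 36 ∥ 34 d9 d5 73.
Inner hash: even-index sum = 649 mod 256 = 137; odd-index sum = 408 mod 256 = 152 → 89 98.
Outer input = (K'⊕opad) ∥ inner = bb 33 5c 5c 5c ∥ 89 98.
Outer hash (tag): even-index sum = 523 mod 256 = 11; odd-index sum = 280 mod 256 = 24 → 0b 18.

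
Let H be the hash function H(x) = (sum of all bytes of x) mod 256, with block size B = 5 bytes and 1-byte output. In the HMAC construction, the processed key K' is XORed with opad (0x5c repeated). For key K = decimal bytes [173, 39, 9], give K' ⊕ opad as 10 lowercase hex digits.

Key decimal bytes [173, 39, 9] = ad 27 09 is 3 bytes ≤ B = 5; zero-pad to 5 bytes: K' = ad 27 09 00 00.
XOR each byte with 0x5c: ad⊕5c=f1, 27⊕5c=7b, 09⊕5c=55, 00⊕5c=5c, 00⊕5c=5c.

f17b555c5c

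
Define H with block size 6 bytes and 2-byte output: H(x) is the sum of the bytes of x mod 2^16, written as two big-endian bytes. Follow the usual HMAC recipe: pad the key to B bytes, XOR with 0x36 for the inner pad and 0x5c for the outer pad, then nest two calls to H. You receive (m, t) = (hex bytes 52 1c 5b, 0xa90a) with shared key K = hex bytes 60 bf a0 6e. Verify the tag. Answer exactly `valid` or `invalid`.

Key hex bytes 60 bf a0 6e is 4 bytes ≤ B = 6; zero-pad to 6 bytes: K' = 60 bf a0 6e 00 00.
K' ⊕ ipad = 56 89 96 58 36 36; K' ⊕ opad = 3c e3 fc 32 5c 5c.
Inner hash: sum = 86+137+150+88+54+54+82+28+91 = 770 → 03 02.
Outer hash (recomputed tag): sum = 60+227+252+50+92+92+3+2 = 778 → 03 0a.
Recomputed tag = 030a; claimed = a90a → mismatch.

invalid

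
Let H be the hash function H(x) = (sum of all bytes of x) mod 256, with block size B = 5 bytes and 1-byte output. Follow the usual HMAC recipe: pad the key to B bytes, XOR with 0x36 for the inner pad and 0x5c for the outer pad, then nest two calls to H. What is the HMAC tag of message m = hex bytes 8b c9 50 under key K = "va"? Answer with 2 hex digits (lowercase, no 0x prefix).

Key "va" = 76 61 is 2 bytes ≤ B = 5; zero-pad to 5 bytes: K' = 76 61 00 00 00.
K' ⊕ ipad = 40 57 36 36 36.  K' ⊕ opad = 2a 3d 5c 5c 5c.
Inner input = (K'⊕ipad) ∥ m = 40 57 36 36 36 ∥ 8b c9 50.
Inner hash: sum = 64+87+54+54+54+139+201+80 = 733; mod 256 = 221 → dd.
Outer input = (K'⊕opad) ∥ inner = 2a 3d 5c 5c 5c ∥ dd.
Outer hash (tag): sum = 42+61+92+92+92+221 = 600; mod 256 = 88 → 58.

58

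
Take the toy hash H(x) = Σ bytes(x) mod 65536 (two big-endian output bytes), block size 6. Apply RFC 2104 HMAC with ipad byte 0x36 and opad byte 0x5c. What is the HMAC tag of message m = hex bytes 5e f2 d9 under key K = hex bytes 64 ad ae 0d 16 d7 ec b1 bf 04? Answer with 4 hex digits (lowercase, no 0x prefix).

Key hex bytes 64 ad ae 0d 16 d7 ec b1 bf 04 is 10 bytes > B = 6, so hash it first: H(key) = 05 19, then zero-pad to 6 bytes: K' = 05 19 00 00 00 00.
K' ⊕ ipad = 33 2f 36 36 36 36.  K' ⊕ opad = 59 45 5c 5c 5c 5c.
Inner input = (K'⊕ipad) ∥ m = 33 2f 36 36 36 36 ∥ 5e f2 d9.
Inner hash: sum = 51+47+54+54+54+54+94+242+217 = 867 → 03 63.
Outer input = (K'⊕opad) ∥ inner = 59 45 5c 5c 5c 5c ∥ 03 63.
Outer hash (tag): sum = 89+69+92+92+92+92+3+99 = 628 → 02 74.

0274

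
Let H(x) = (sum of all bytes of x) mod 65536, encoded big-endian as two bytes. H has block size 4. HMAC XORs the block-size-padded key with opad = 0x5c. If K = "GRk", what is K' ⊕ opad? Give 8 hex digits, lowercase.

Key "GRk" = 47 52 6b is 3 bytes ≤ B = 4; zero-pad to 4 bytes: K' = 47 52 6b 00.
XOR each byte with 0x5c: 47⊕5c=1b, 52⊕5c=0e, 6b⊕5c=37, 00⊕5c=5c.

1b0e375c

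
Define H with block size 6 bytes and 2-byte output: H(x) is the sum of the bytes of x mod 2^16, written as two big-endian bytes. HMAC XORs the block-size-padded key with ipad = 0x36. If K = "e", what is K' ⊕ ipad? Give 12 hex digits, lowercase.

533636363636

Key "e" = 65 is 1 byte ≤ B = 6; zero-pad to 6 bytes: K' = 65 00 00 00 00 00.
XOR each byte with 0x36: 65⊕36=53, 00⊕36=36, 00⊕36=36, 00⊕36=36, 00⊕36=36, 00⊕36=36.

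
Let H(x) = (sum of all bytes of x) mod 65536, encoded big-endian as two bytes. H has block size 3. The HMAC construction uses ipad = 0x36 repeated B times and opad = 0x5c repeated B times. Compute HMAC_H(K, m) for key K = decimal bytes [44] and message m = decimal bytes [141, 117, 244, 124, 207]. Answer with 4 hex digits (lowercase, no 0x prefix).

Key decimal bytes [44] = 2c is 1 byte ≤ B = 3; zero-pad to 3 bytes: K' = 2c 00 00.
K' ⊕ ipad = 1a 36 36.  K' ⊕ opad = 70 5c 5c.
Inner input = (K'⊕ipad) ∥ m = 1a 36 36 ∥ 8d 75 f4 7c cf.
Inner hash: sum = 26+54+54+141+117+244+124+207 = 967 → 03 c7.
Outer input = (K'⊕opad) ∥ inner = 70 5c 5c ∥ 03 c7.
Outer hash (tag): sum = 112+92+92+3+199 = 498 → 01 f2.

01f2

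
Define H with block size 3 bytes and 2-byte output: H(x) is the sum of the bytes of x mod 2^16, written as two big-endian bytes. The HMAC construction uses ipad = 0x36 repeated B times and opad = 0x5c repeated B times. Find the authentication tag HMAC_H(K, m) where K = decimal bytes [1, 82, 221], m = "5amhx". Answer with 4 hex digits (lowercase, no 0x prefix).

Key decimal bytes [1, 82, 221] = 01 52 dd is exactly B = 3 bytes: K' = 01 52 dd.
K' ⊕ ipad = 37 64 eb.  K' ⊕ opad = 5d 0e 81.
Inner input = (K'⊕ipad) ∥ m = 37 64 eb ∥ 35 61 6d 68 78.
Inner hash: sum = 55+100+235+53+97+109+104+120 = 873 → 03 69.
Outer input = (K'⊕opad) ∥ inner = 5d 0e 81 ∥ 03 69.
Outer hash (tag): sum = 93+14+129+3+105 = 344 → 01 58.

0158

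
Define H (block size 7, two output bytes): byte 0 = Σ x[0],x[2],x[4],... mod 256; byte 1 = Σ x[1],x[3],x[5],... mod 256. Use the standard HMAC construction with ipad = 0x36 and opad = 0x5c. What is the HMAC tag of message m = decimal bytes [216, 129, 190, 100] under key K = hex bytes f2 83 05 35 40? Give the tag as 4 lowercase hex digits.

032c

Key hex bytes f2 83 05 35 40 is 5 bytes ≤ B = 7; zero-pad to 7 bytes: K' = f2 83 05 35 40 00 00.
K' ⊕ ipad = c4 b5 33 03 76 36 36.  K' ⊕ opad = ae df 59 69 1c 5c 5c.
Inner input = (K'⊕ipad) ∥ m = c4 b5 33 03 76 36 36 ∥ d8 81 be 64.
Inner hash: even-index sum = 648 mod 256 = 136; odd-index sum = 644 mod 256 = 132 → 88 84.
Outer input = (K'⊕opad) ∥ inner = ae df 59 69 1c 5c 5c ∥ 88 84.
Outer hash (tag): even-index sum = 515 mod 256 = 3; odd-index sum = 556 mod 256 = 44 → 03 2c.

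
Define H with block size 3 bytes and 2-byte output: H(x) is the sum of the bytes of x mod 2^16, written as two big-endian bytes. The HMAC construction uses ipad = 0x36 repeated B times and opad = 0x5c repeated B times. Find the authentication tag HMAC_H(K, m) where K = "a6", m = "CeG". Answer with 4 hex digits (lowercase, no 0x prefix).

0180

Key "a6" = 61 36 is 2 bytes ≤ B = 3; zero-pad to 3 bytes: K' = 61 36 00.
K' ⊕ ipad = 57 00 36.  K' ⊕ opad = 3d 6a 5c.
Inner input = (K'⊕ipad) ∥ m = 57 00 36 ∥ 43 65 47.
Inner hash: sum = 87+0+54+67+101+71 = 380 → 01 7c.
Outer input = (K'⊕opad) ∥ inner = 3d 6a 5c ∥ 01 7c.
Outer hash (tag): sum = 61+106+92+1+124 = 384 → 01 80.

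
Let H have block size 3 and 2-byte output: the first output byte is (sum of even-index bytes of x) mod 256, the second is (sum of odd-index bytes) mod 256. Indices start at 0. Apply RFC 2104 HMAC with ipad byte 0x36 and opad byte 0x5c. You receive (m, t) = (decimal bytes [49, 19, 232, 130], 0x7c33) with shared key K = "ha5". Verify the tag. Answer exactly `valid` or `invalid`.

Key "ha5" = 68 61 35 is exactly B = 3 bytes: K' = 68 61 35.
K' ⊕ ipad = 5e 57 03; K' ⊕ opad = 34 3d 69.
Inner hash: even-index sum = 246 mod 256 = 246; odd-index sum = 368 mod 256 = 112 → f6 70.
Outer hash (recomputed tag): even-index sum = 269 mod 256 = 13; odd-index sum = 307 mod 256 = 51 → 0d 33.
Recomputed tag = 0d33; claimed = 7c33 → mismatch.

invalid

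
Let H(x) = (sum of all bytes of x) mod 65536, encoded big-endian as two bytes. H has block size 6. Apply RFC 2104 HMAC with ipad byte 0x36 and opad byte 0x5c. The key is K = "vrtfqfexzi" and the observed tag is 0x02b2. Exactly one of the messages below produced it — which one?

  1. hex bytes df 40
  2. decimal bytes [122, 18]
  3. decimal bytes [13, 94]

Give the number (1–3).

3

Key "vrtfqfexzi" = 76 72 74 66 71 66 65 78 7a 69 is 10 bytes > B = 6, so hash it first: H(key) = 04 59, then zero-pad to 6 bytes: K' = 04 59 00 00 00 00.
K' ⊕ ipad = 32 6f 36 36 36 36; K' ⊕ opad = 58 05 5c 5c 5c 5c.
m1: inner = H(32 6f 36 36 36 36 df 40) = 02 98; tag = H(58 05 5c 5c 5c 5c 02 98) = 0267
m2: inner = H(32 6f 36 36 36 36 7a 12) = 02 05; tag = H(58 05 5c 5c 5c 5c 02 05) = 01d4
m3: inner = H(32 6f 36 36 36 36 0d 5e) = 01 e4; tag = H(58 05 5c 5c 5c 5c 01 e4) = 02b2 ← matches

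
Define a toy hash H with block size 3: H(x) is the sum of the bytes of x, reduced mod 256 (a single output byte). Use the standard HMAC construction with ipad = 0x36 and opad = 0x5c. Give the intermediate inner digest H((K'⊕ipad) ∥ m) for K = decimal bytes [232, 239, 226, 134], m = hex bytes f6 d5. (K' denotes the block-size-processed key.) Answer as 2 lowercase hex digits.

Key decimal bytes [232, 239, 226, 134] = e8 ef e2 86 is 4 bytes > B = 3, so hash it first: H(key) = 3f, then zero-pad to 3 bytes: K' = 3f 00 00.
K' ⊕ ipad = 09 36 36.
Inner input = 09 36 36 ∥ f6 d5.
Inner hash: sum = 9+54+54+246+213 = 576; mod 256 = 64 → 40.

40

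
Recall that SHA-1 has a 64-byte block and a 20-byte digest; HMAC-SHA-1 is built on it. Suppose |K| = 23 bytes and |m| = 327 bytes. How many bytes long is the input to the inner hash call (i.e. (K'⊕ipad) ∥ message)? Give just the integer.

Key is 23 ≤ 64 bytes, zero-padded: |K'| = 64.
Inner input = (K'⊕ipad) ∥ m → 64 + 327 = 391 bytes.

391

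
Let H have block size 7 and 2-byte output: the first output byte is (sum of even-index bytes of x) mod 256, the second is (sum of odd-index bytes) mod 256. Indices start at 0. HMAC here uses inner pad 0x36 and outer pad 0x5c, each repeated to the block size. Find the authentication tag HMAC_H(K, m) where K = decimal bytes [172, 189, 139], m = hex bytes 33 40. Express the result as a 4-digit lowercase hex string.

a99c

Key decimal bytes [172, 189, 139] = ac bd 8b is 3 bytes ≤ B = 7; zero-pad to 7 bytes: K' = ac bd 8b 00 00 00 00.
K' ⊕ ipad = 9a 8b bd 36 36 36 36.  K' ⊕ opad = f0 e1 d7 5c 5c 5c 5c.
Inner input = (K'⊕ipad) ∥ m = 9a 8b bd 36 36 36 36 ∥ 33 40.
Inner hash: even-index sum = 515 mod 256 = 3; odd-index sum = 298 mod 256 = 42 → 03 2a.
Outer input = (K'⊕opad) ∥ inner = f0 e1 d7 5c 5c 5c 5c ∥ 03 2a.
Outer hash (tag): even-index sum = 681 mod 256 = 169; odd-index sum = 412 mod 256 = 156 → a9 9c.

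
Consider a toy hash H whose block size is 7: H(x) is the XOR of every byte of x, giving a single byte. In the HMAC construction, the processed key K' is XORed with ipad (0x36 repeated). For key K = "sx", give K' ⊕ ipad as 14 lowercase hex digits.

Key "sx" = 73 78 is 2 bytes ≤ B = 7; zero-pad to 7 bytes: K' = 73 78 00 00 00 00 00.
XOR each byte with 0x36: 73⊕36=45, 78⊕36=4e, 00⊕36=36, 00⊕36=36, 00⊕36=36, 00⊕36=36, 00⊕36=36.

454e3636363636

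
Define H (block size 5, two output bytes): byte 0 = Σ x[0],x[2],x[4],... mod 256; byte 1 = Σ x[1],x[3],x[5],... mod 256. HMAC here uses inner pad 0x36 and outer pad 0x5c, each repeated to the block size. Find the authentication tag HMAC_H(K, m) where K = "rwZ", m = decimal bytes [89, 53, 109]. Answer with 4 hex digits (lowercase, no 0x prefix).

Key "rwZ" = 72 77 5a is 3 bytes ≤ B = 5; zero-pad to 5 bytes: K' = 72 77 5a 00 00.
K' ⊕ ipad = 44 41 6c 36 36.  K' ⊕ opad = 2e 2b 06 5c 5c.
Inner input = (K'⊕ipad) ∥ m = 44 41 6c 36 36 ∥ 59 35 6d.
Inner hash: even-index sum = 283 mod 256 = 27; odd-index sum = 317 mod 256 = 61 → 1b 3d.
Outer input = (K'⊕opad) ∥ inner = 2e 2b 06 5c 5c ∥ 1b 3d.
Outer hash (tag): even-index sum = 205 mod 256 = 205; odd-index sum = 162 mod 256 = 162 → cd a2.

cda2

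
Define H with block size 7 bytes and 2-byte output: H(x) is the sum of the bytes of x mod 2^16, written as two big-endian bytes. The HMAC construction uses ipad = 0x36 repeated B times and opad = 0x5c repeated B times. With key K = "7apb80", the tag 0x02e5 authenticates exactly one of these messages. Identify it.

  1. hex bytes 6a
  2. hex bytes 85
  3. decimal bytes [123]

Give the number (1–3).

1

Key "7apb80" = 37 61 70 62 38 30 is 6 bytes ≤ B = 7; zero-pad to 7 bytes: K' = 37 61 70 62 38 30 00.
K' ⊕ ipad = 01 57 46 54 0e 06 36; K' ⊕ opad = 6b 3d 2c 3e 64 6c 5c.
m1: inner = H(01 57 46 54 0e 06 36 6a) = 01 a6; tag = H(6b 3d 2c 3e 64 6c 5c 01 a6) = 02e5 ← matches
m2: inner = H(01 57 46 54 0e 06 36 85) = 01 c1; tag = H(6b 3d 2c 3e 64 6c 5c 01 c1) = 0300
m3: inner = H(01 57 46 54 0e 06 36 7b) = 01 b7; tag = H(6b 3d 2c 3e 64 6c 5c 01 b7) = 02f6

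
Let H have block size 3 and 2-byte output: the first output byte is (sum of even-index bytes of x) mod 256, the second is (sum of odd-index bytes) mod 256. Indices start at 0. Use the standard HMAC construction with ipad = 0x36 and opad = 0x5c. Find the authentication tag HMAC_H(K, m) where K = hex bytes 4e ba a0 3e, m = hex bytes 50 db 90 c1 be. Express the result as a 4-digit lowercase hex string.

Key hex bytes 4e ba a0 3e is 4 bytes > B = 3, so hash it first: H(key) = ee f8, then zero-pad to 3 bytes: K' = ee f8 00.
K' ⊕ ipad = d8 ce 36.  K' ⊕ opad = b2 a4 5c.
Inner input = (K'⊕ipad) ∥ m = d8 ce 36 ∥ 50 db 90 c1 be.
Inner hash: even-index sum = 682 mod 256 = 170; odd-index sum = 620 mod 256 = 108 → aa 6c.
Outer input = (K'⊕opad) ∥ inner = b2 a4 5c ∥ aa 6c.
Outer hash (tag): even-index sum = 378 mod 256 = 122; odd-index sum = 334 mod 256 = 78 → 7a 4e.

7a4e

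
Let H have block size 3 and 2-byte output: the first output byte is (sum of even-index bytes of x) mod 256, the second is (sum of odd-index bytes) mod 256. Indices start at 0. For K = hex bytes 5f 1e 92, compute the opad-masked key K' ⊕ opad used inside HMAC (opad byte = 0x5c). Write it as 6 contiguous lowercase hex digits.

Key hex bytes 5f 1e 92 is exactly B = 3 bytes: K' = 5f 1e 92.
XOR each byte with 0x5c: 5f⊕5c=03, 1e⊕5c=42, 92⊕5c=ce.

0342ce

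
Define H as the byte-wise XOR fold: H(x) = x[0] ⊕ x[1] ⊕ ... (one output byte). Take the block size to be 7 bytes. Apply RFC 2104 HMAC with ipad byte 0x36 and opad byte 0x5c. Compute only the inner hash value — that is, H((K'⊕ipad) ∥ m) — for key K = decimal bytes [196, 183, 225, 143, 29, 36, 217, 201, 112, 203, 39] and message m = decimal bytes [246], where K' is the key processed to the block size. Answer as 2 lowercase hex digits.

68

Key decimal bytes [196, 183, 225, 143, 29, 36, 217, 201, 112, 203, 39] = c4 b7 e1 8f 1d 24 d9 c9 70 cb 27 is 11 bytes > B = 7, so hash it first: H(key) = a8, then zero-pad to 7 bytes: K' = a8 00 00 00 00 00 00.
K' ⊕ ipad = 9e 36 36 36 36 36 36.
Inner input = 9e 36 36 36 36 36 36 ∥ f6.
Inner hash: XOR 9e⊕36⊕36⊕36⊕36⊕36⊕36⊕f6 = 68.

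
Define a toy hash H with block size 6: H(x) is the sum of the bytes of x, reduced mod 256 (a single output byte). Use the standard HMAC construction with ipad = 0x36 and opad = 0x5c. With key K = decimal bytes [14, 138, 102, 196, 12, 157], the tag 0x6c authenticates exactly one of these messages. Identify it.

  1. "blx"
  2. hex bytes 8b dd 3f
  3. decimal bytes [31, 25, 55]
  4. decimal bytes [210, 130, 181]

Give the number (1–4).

Key decimal bytes [14, 138, 102, 196, 12, 157] = 0e 8a 66 c4 0c 9d is exactly B = 6 bytes: K' = 0e 8a 66 c4 0c 9d.
K' ⊕ ipad = 38 bc 50 f2 3a ab; K' ⊕ opad = 52 d6 3a 98 50 c1.
m1: inner = H(38 bc 50 f2 3a ab 62 6c 78) = 61; tag = H(52 d6 3a 98 50 c1 61) = 6c ← matches
m2: inner = H(38 bc 50 f2 3a ab 8b dd 3f) = c2; tag = H(52 d6 3a 98 50 c1 c2) = cd
m3: inner = H(38 bc 50 f2 3a ab 1f 19 37) = 8a; tag = H(52 d6 3a 98 50 c1 8a) = 95
m4: inner = H(38 bc 50 f2 3a ab d2 82 b5) = 24; tag = H(52 d6 3a 98 50 c1 24) = 2f

1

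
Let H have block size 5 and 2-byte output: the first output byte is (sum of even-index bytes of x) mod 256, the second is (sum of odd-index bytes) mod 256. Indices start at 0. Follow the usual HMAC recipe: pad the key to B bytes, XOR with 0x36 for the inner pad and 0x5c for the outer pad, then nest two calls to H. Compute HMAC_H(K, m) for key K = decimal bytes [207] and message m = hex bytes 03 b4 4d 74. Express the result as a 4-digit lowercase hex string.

0745

Key decimal bytes [207] = cf is 1 byte ≤ B = 5; zero-pad to 5 bytes: K' = cf 00 00 00 00.
K' ⊕ ipad = f9 36 36 36 36.  K' ⊕ opad = 93 5c 5c 5c 5c.
Inner input = (K'⊕ipad) ∥ m = f9 36 36 36 36 ∥ 03 b4 4d 74.
Inner hash: even-index sum = 653 mod 256 = 141; odd-index sum = 188 mod 256 = 188 → 8d bc.
Outer input = (K'⊕opad) ∥ inner = 93 5c 5c 5c 5c ∥ 8d bc.
Outer hash (tag): even-index sum = 519 mod 256 = 7; odd-index sum = 325 mod 256 = 69 → 07 45.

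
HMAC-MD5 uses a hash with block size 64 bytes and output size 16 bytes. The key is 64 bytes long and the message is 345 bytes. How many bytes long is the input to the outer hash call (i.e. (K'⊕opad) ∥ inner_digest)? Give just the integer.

80

Key is 64 ≤ 64 bytes, zero-padded: |K'| = 64.
Outer input = (K'⊕opad) ∥ H(inner) → 64 + 16 = 80 bytes.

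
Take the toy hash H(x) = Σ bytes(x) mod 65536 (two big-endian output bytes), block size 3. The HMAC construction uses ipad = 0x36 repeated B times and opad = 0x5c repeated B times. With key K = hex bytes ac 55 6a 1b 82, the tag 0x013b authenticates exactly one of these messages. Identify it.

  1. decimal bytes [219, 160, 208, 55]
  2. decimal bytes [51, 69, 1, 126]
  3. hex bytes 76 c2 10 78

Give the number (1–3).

1

Key hex bytes ac 55 6a 1b 82 is 5 bytes > B = 3, so hash it first: H(key) = 02 08, then zero-pad to 3 bytes: K' = 02 08 00.
K' ⊕ ipad = 34 3e 36; K' ⊕ opad = 5e 54 5c.
m1: inner = H(34 3e 36 db a0 d0 37) = 03 2a; tag = H(5e 54 5c 03 2a) = 013b ← matches
m2: inner = H(34 3e 36 33 45 01 7e) = 01 9f; tag = H(5e 54 5c 01 9f) = 01ae
m3: inner = H(34 3e 36 76 c2 10 78) = 02 68; tag = H(5e 54 5c 02 68) = 0178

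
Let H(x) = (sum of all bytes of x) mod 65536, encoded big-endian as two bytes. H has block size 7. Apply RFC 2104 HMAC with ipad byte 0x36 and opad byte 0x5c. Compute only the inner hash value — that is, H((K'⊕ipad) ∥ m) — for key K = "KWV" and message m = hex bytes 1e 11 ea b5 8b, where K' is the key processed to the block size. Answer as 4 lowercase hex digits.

Key "KWV" = 4b 57 56 is 3 bytes ≤ B = 7; zero-pad to 7 bytes: K' = 4b 57 56 00 00 00 00.
K' ⊕ ipad = 7d 61 60 36 36 36 36.
Inner input = 7d 61 60 36 36 36 36 ∥ 1e 11 ea b5 8b.
Inner hash: sum = 125+97+96+54+54+54+54+30+17+234+181+139 = 1135 → 04 6f.

046f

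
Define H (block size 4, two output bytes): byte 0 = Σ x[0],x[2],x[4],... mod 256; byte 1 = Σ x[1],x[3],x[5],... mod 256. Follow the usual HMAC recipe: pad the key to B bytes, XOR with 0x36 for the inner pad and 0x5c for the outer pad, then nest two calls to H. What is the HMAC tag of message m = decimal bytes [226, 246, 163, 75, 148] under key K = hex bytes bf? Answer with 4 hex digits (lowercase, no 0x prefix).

1765

Key hex bytes bf is 1 byte ≤ B = 4; zero-pad to 4 bytes: K' = bf 00 00 00.
K' ⊕ ipad = 89 36 36 36.  K' ⊕ opad = e3 5c 5c 5c.
Inner input = (K'⊕ipad) ∥ m = 89 36 36 36 ∥ e2 f6 a3 4b 94.
Inner hash: even-index sum = 728 mod 256 = 216; odd-index sum = 429 mod 256 = 173 → d8 ad.
Outer input = (K'⊕opad) ∥ inner = e3 5c 5c 5c ∥ d8 ad.
Outer hash (tag): even-index sum = 535 mod 256 = 23; odd-index sum = 357 mod 256 = 101 → 17 65.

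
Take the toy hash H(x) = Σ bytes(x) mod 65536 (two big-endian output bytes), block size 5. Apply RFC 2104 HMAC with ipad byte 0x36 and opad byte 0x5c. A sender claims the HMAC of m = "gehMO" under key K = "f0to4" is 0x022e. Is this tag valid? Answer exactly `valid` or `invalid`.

Key "f0to4" = 66 30 74 6f 34 is exactly B = 5 bytes: K' = 66 30 74 6f 34.
K' ⊕ ipad = 50 06 42 59 02; K' ⊕ opad = 3a 6c 28 33 68.
Inner hash: sum = 80+6+66+89+2+103+101+104+77+79 = 707 → 02 c3.
Outer hash (recomputed tag): sum = 58+108+40+51+104+2+195 = 558 → 02 2e.
Recomputed tag = 022e; claimed = 022e → match.

valid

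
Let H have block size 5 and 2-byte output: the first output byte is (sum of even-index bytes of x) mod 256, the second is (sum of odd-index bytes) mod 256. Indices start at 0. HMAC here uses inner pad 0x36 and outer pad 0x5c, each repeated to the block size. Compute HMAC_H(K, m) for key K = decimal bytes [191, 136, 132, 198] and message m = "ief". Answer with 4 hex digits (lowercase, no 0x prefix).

9444

Key decimal bytes [191, 136, 132, 198] = bf 88 84 c6 is 4 bytes ≤ B = 5; zero-pad to 5 bytes: K' = bf 88 84 c6 00.
K' ⊕ ipad = 89 be b2 f0 36.  K' ⊕ opad = e3 d4 d8 9a 5c.
Inner input = (K'⊕ipad) ∥ m = 89 be b2 f0 36 ∥ 69 65 66.
Inner hash: even-index sum = 470 mod 256 = 214; odd-index sum = 637 mod 256 = 125 → d6 7d.
Outer input = (K'⊕opad) ∥ inner = e3 d4 d8 9a 5c ∥ d6 7d.
Outer hash (tag): even-index sum = 660 mod 256 = 148; odd-index sum = 580 mod 256 = 68 → 94 44.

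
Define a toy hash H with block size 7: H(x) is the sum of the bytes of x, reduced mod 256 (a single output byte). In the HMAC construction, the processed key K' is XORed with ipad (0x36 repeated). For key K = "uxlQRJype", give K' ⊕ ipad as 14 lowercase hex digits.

Key "uxlQRJype" = 75 78 6c 51 52 4a 79 70 65 is 9 bytes > B = 7, so hash it first: H(key) = 94, then zero-pad to 7 bytes: K' = 94 00 00 00 00 00 00.
XOR each byte with 0x36: 94⊕36=a2, 00⊕36=36, 00⊕36=36, 00⊕36=36, 00⊕36=36, 00⊕36=36, 00⊕36=36.

a2363636363636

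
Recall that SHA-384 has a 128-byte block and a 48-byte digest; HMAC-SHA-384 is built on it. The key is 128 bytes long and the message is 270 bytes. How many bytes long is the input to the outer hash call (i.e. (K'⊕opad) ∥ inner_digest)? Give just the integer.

176

Key is 128 ≤ 128 bytes, zero-padded: |K'| = 128.
Outer input = (K'⊕opad) ∥ H(inner) → 128 + 48 = 176 bytes.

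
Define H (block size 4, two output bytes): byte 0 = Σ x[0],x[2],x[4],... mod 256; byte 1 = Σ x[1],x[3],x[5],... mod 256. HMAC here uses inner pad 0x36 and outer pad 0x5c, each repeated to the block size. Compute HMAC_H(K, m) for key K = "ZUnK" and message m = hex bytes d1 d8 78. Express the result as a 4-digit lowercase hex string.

45d8

Key "ZUnK" = 5a 55 6e 4b is exactly B = 4 bytes: K' = 5a 55 6e 4b.
K' ⊕ ipad = 6c 63 58 7d.  K' ⊕ opad = 06 09 32 17.
Inner input = (K'⊕ipad) ∥ m = 6c 63 58 7d ∥ d1 d8 78.
Inner hash: even-index sum = 525 mod 256 = 13; odd-index sum = 440 mod 256 = 184 → 0d b8.
Outer input = (K'⊕opad) ∥ inner = 06 09 32 17 ∥ 0d b8.
Outer hash (tag): even-index sum = 69 mod 256 = 69; odd-index sum = 216 mod 256 = 216 → 45 d8.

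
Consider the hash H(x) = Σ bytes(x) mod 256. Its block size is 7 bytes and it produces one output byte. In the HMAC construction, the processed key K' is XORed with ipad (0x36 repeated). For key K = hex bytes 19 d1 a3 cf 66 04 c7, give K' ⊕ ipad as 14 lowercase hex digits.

Key hex bytes 19 d1 a3 cf 66 04 c7 is exactly B = 7 bytes: K' = 19 d1 a3 cf 66 04 c7.
XOR each byte with 0x36: 19⊕36=2f, d1⊕36=e7, a3⊕36=95, cf⊕36=f9, 66⊕36=50, 04⊕36=32, c7⊕36=f1.

2fe795f95032f1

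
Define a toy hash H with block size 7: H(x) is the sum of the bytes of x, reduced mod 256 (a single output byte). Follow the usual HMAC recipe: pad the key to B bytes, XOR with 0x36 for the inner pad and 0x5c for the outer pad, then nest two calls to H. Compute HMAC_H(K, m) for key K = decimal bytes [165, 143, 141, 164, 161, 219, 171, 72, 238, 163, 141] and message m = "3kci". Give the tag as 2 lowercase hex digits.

48

Key decimal bytes [165, 143, 141, 164, 161, 219, 171, 72, 238, 163, 141] = a5 8f 8d a4 a1 db ab 48 ee a3 8d is 11 bytes > B = 7, so hash it first: H(key) = f2, then zero-pad to 7 bytes: K' = f2 00 00 00 00 00 00.
K' ⊕ ipad = c4 36 36 36 36 36 36.  K' ⊕ opad = ae 5c 5c 5c 5c 5c 5c.
Inner input = (K'⊕ipad) ∥ m = c4 36 36 36 36 36 36 ∥ 33 6b 63 69.
Inner hash: sum = 196+54+54+54+54+54+54+51+107+99+105 = 882; mod 256 = 114 → 72.
Outer input = (K'⊕opad) ∥ inner = ae 5c 5c 5c 5c 5c 5c ∥ 72.
Outer hash (tag): sum = 174+92+92+92+92+92+92+114 = 840; mod 256 = 72 → 48.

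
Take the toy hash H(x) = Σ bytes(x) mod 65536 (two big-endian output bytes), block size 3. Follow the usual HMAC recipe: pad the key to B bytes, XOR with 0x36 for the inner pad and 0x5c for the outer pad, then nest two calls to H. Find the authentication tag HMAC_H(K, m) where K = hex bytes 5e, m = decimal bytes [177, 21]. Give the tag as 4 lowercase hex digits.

0155

Key hex bytes 5e is 1 byte ≤ B = 3; zero-pad to 3 bytes: K' = 5e 00 00.
K' ⊕ ipad = 68 36 36.  K' ⊕ opad = 02 5c 5c.
Inner input = (K'⊕ipad) ∥ m = 68 36 36 ∥ b1 15.
Inner hash: sum = 104+54+54+177+21 = 410 → 01 9a.
Outer input = (K'⊕opad) ∥ inner = 02 5c 5c ∥ 01 9a.
Outer hash (tag): sum = 2+92+92+1+154 = 341 → 01 55.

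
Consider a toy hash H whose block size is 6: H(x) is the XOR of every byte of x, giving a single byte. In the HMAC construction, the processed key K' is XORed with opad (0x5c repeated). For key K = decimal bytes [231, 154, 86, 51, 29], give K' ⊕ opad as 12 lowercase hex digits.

Key decimal bytes [231, 154, 86, 51, 29] = e7 9a 56 33 1d is 5 bytes ≤ B = 6; zero-pad to 6 bytes: K' = e7 9a 56 33 1d 00.
XOR each byte with 0x5c: e7⊕5c=bb, 9a⊕5c=c6, 56⊕5c=0a, 33⊕5c=6f, 1d⊕5c=41, 00⊕5c=5c.

bbc60a6f415c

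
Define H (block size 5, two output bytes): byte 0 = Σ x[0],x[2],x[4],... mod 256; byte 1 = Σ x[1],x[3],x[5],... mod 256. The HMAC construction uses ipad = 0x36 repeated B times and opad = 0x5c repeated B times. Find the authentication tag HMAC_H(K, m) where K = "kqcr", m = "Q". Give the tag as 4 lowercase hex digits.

Key "kqcr" = 6b 71 63 72 is 4 bytes ≤ B = 5; zero-pad to 5 bytes: K' = 6b 71 63 72 00.
K' ⊕ ipad = 5d 47 55 44 36.  K' ⊕ opad = 37 2d 3f 2e 5c.
Inner input = (K'⊕ipad) ∥ m = 5d 47 55 44 36 ∥ 51.
Inner hash: even-index sum = 232 mod 256 = 232; odd-index sum = 220 mod 256 = 220 → e8 dc.
Outer input = (K'⊕opad) ∥ inner = 37 2d 3f 2e 5c ∥ e8 dc.
Outer hash (tag): even-index sum = 430 mod 256 = 174; odd-index sum = 323 mod 256 = 67 → ae 43.

ae43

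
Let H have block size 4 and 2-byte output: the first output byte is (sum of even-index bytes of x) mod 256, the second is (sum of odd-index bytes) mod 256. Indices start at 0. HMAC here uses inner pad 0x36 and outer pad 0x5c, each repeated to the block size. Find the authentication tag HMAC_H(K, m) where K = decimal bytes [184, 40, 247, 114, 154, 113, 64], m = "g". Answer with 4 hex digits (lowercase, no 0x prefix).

8d26

Key decimal bytes [184, 40, 247, 114, 154, 113, 64] = b8 28 f7 72 9a 71 40 is 7 bytes > B = 4, so hash it first: H(key) = 89 0b, then zero-pad to 4 bytes: K' = 89 0b 00 00.
K' ⊕ ipad = bf 3d 36 36.  K' ⊕ opad = d5 57 5c 5c.
Inner input = (K'⊕ipad) ∥ m = bf 3d 36 36 ∥ 67.
Inner hash: even-index sum = 348 mod 256 = 92; odd-index sum = 115 mod 256 = 115 → 5c 73.
Outer input = (K'⊕opad) ∥ inner = d5 57 5c 5c ∥ 5c 73.
Outer hash (tag): even-index sum = 397 mod 256 = 141; odd-index sum = 294 mod 256 = 38 → 8d 26.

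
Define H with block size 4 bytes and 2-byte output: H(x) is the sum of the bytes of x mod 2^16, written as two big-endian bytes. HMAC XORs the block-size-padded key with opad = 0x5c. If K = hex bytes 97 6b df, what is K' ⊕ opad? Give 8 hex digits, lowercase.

Key hex bytes 97 6b df is 3 bytes ≤ B = 4; zero-pad to 4 bytes: K' = 97 6b df 00.
XOR each byte with 0x5c: 97⊕5c=cb, 6b⊕5c=37, df⊕5c=83, 00⊕5c=5c.

cb37835c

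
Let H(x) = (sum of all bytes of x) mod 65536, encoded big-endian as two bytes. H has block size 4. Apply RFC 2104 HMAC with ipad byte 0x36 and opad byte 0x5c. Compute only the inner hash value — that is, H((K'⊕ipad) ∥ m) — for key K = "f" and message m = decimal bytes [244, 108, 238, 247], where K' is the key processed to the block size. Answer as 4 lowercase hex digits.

Key "f" = 66 is 1 byte ≤ B = 4; zero-pad to 4 bytes: K' = 66 00 00 00.
K' ⊕ ipad = 50 36 36 36.
Inner input = 50 36 36 36 ∥ f4 6c ee f7.
Inner hash: sum = 80+54+54+54+244+108+238+247 = 1079 → 04 37.

0437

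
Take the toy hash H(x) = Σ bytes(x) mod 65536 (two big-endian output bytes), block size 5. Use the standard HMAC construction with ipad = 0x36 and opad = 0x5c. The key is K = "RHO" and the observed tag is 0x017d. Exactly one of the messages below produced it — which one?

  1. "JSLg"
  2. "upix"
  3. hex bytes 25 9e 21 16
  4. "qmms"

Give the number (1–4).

Key "RHO" = 52 48 4f is 3 bytes ≤ B = 5; zero-pad to 5 bytes: K' = 52 48 4f 00 00.
K' ⊕ ipad = 64 7e 79 36 36; K' ⊕ opad = 0e 14 13 5c 5c.
m1: inner = H(64 7e 79 36 36 4a 53 4c 67) = 03 17; tag = H(0e 14 13 5c 5c 03 17) = 0107
m2: inner = H(64 7e 79 36 36 75 70 69 78) = 03 8d; tag = H(0e 14 13 5c 5c 03 8d) = 017d ← matches
m3: inner = H(64 7e 79 36 36 25 9e 21 16) = 02 c1; tag = H(0e 14 13 5c 5c 02 c1) = 01b0
m4: inner = H(64 7e 79 36 36 71 6d 6d 73) = 03 85; tag = H(0e 14 13 5c 5c 03 85) = 0175

2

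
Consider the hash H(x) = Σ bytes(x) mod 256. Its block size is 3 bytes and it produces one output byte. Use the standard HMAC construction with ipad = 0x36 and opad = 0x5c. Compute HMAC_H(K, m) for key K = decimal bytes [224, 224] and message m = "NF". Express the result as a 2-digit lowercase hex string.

4a

Key decimal bytes [224, 224] = e0 e0 is 2 bytes ≤ B = 3; zero-pad to 3 bytes: K' = e0 e0 00.
K' ⊕ ipad = d6 d6 36.  K' ⊕ opad = bc bc 5c.
Inner input = (K'⊕ipad) ∥ m = d6 d6 36 ∥ 4e 46.
Inner hash: sum = 214+214+54+78+70 = 630; mod 256 = 118 → 76.
Outer input = (K'⊕opad) ∥ inner = bc bc 5c ∥ 76.
Outer hash (tag): sum = 188+188+92+118 = 586; mod 256 = 74 → 4a.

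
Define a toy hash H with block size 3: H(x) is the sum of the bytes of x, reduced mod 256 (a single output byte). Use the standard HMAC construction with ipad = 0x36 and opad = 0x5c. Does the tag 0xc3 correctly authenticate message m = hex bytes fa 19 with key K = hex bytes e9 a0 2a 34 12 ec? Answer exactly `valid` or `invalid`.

Key hex bytes e9 a0 2a 34 12 ec is 6 bytes > B = 3, so hash it first: H(key) = e5, then zero-pad to 3 bytes: K' = e5 00 00.
K' ⊕ ipad = d3 36 36; K' ⊕ opad = b9 5c 5c.
Inner hash: sum = 211+54+54+250+25 = 594; mod 256 = 82 → 52.
Outer hash (recomputed tag): sum = 185+92+92+82 = 451; mod 256 = 195 → c3.
Recomputed tag = c3; claimed = c3 → match.

valid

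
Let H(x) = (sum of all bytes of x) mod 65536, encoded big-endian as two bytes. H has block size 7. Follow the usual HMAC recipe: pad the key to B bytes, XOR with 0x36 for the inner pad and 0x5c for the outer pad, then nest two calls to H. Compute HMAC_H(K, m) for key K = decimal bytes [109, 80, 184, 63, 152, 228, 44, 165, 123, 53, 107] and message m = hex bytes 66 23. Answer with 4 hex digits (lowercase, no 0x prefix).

Key decimal bytes [109, 80, 184, 63, 152, 228, 44, 165, 123, 53, 107] = 6d 50 b8 3f 98 e4 2c a5 7b 35 6b is 11 bytes > B = 7, so hash it first: H(key) = 05 1c, then zero-pad to 7 bytes: K' = 05 1c 00 00 00 00 00.
K' ⊕ ipad = 33 2a 36 36 36 36 36.  K' ⊕ opad = 59 40 5c 5c 5c 5c 5c.
Inner input = (K'⊕ipad) ∥ m = 33 2a 36 36 36 36 36 ∥ 66 23.
Inner hash: sum = 51+42+54+54+54+54+54+102+35 = 500 → 01 f4.
Outer input = (K'⊕opad) ∥ inner = 59 40 5c 5c 5c 5c 5c ∥ 01 f4.
Outer hash (tag): sum = 89+64+92+92+92+92+92+1+244 = 858 → 03 5a.

035a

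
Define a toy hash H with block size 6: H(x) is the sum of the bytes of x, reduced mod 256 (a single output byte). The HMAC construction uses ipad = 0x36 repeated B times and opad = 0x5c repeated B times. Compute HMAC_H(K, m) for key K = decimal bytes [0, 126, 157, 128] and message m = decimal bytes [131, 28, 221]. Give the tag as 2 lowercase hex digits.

Key decimal bytes [0, 126, 157, 128] = 00 7e 9d 80 is 4 bytes ≤ B = 6; zero-pad to 6 bytes: K' = 00 7e 9d 80 00 00.
K' ⊕ ipad = 36 48 ab b6 36 36.  K' ⊕ opad = 5c 22 c1 dc 5c 5c.
Inner input = (K'⊕ipad) ∥ m = 36 48 ab b6 36 36 ∥ 83 1c dd.
Inner hash: sum = 54+72+171+182+54+54+131+28+221 = 967; mod 256 = 199 → c7.
Outer input = (K'⊕opad) ∥ inner = 5c 22 c1 dc 5c 5c ∥ c7.
Outer hash (tag): sum = 92+34+193+220+92+92+199 = 922; mod 256 = 154 → 9a.

9a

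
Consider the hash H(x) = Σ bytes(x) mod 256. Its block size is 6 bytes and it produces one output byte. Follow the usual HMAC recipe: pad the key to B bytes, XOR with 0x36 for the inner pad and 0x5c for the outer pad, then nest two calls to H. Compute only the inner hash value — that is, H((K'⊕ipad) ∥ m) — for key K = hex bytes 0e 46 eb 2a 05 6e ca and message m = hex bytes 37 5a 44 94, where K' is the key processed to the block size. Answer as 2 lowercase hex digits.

07

Key hex bytes 0e 46 eb 2a 05 6e ca is 7 bytes > B = 6, so hash it first: H(key) = a6, then zero-pad to 6 bytes: K' = a6 00 00 00 00 00.
K' ⊕ ipad = 90 36 36 36 36 36.
Inner input = 90 36 36 36 36 36 ∥ 37 5a 44 94.
Inner hash: sum = 144+54+54+54+54+54+55+90+68+148 = 775; mod 256 = 7 → 07.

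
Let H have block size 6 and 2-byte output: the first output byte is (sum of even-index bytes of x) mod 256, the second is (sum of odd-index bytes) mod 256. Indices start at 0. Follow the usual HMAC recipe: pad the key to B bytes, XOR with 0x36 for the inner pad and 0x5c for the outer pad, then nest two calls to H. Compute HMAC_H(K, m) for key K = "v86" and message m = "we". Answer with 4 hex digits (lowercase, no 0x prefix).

ddfb

Key "v86" = 76 38 36 is 3 bytes ≤ B = 6; zero-pad to 6 bytes: K' = 76 38 36 00 00 00.
K' ⊕ ipad = 40 0e 00 36 36 36.  K' ⊕ opad = 2a 64 6a 5c 5c 5c.
Inner input = (K'⊕ipad) ∥ m = 40 0e 00 36 36 36 ∥ 77 65.
Inner hash: even-index sum = 237 mod 256 = 237; odd-index sum = 223 mod 256 = 223 → ed df.
Outer input = (K'⊕opad) ∥ inner = 2a 64 6a 5c 5c 5c ∥ ed df.
Outer hash (tag): even-index sum = 477 mod 256 = 221; odd-index sum = 507 mod 256 = 251 → dd fb.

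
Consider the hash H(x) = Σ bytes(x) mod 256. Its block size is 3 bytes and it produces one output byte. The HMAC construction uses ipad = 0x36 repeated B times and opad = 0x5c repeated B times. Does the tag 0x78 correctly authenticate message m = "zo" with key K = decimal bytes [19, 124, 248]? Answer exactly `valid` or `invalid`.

Key decimal bytes [19, 124, 248] = 13 7c f8 is exactly B = 3 bytes: K' = 13 7c f8.
K' ⊕ ipad = 25 4a ce; K' ⊕ opad = 4f 20 a4.
Inner hash: sum = 37+74+206+122+111 = 550; mod 256 = 38 → 26.
Outer hash (recomputed tag): sum = 79+32+164+38 = 313; mod 256 = 57 → 39.
Recomputed tag = 39; claimed = 78 → mismatch.

invalid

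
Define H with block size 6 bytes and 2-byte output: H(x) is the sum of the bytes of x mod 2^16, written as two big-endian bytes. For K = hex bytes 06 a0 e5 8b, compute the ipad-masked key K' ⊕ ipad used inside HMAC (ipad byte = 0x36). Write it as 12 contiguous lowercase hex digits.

3096d3bd3636

Key hex bytes 06 a0 e5 8b is 4 bytes ≤ B = 6; zero-pad to 6 bytes: K' = 06 a0 e5 8b 00 00.
XOR each byte with 0x36: 06⊕36=30, a0⊕36=96, e5⊕36=d3, 8b⊕36=bd, 00⊕36=36, 00⊕36=36.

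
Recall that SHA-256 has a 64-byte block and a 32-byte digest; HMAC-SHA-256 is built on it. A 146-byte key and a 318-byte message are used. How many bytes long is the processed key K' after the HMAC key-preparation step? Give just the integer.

Key is 146 > 64 bytes, so it is hashed to 32 bytes then zero-padded to 64: |K'| = 64.

64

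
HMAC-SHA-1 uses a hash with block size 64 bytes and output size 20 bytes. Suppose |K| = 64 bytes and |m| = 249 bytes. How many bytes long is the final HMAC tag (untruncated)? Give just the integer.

The tag is one SHA-1 digest: 20 bytes.

20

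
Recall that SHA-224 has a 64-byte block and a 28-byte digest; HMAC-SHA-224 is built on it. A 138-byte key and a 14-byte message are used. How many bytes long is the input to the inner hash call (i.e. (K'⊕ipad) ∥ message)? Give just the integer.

78

Key is 138 > 64 bytes, so it is hashed to 28 bytes then zero-padded to 64: |K'| = 64.
Inner input = (K'⊕ipad) ∥ m → 64 + 14 = 78 bytes.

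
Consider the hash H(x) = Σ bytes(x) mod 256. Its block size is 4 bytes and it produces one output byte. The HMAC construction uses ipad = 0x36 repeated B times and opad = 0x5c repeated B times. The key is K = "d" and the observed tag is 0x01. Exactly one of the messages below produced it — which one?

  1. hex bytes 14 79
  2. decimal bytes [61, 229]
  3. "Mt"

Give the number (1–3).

3

Key "d" = 64 is 1 byte ≤ B = 4; zero-pad to 4 bytes: K' = 64 00 00 00.
K' ⊕ ipad = 52 36 36 36; K' ⊕ opad = 38 5c 5c 5c.
m1: inner = H(52 36 36 36 14 79) = 81; tag = H(38 5c 5c 5c 81) = cd
m2: inner = H(52 36 36 36 3d e5) = 16; tag = H(38 5c 5c 5c 16) = 62
m3: inner = H(52 36 36 36 4d 74) = b5; tag = H(38 5c 5c 5c b5) = 01 ← matches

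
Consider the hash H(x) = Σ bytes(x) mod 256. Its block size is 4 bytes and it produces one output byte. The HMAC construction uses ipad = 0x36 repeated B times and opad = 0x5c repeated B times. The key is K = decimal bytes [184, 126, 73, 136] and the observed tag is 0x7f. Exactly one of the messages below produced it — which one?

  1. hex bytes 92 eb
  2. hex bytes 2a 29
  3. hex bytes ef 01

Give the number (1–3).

Key decimal bytes [184, 126, 73, 136] = b8 7e 49 88 is exactly B = 4 bytes: K' = b8 7e 49 88.
K' ⊕ ipad = 8e 48 7f be; K' ⊕ opad = e4 22 15 d4.
m1: inner = H(8e 48 7f be 92 eb) = 90; tag = H(e4 22 15 d4 90) = 7f ← matches
m2: inner = H(8e 48 7f be 2a 29) = 66; tag = H(e4 22 15 d4 66) = 55
m3: inner = H(8e 48 7f be ef 01) = 03; tag = H(e4 22 15 d4 03) = f2

1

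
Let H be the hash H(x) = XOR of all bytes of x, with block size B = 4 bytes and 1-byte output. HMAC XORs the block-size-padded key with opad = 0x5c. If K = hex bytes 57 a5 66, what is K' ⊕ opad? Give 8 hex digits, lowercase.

0bf93a5c

Key hex bytes 57 a5 66 is 3 bytes ≤ B = 4; zero-pad to 4 bytes: K' = 57 a5 66 00.
XOR each byte with 0x5c: 57⊕5c=0b, a5⊕5c=f9, 66⊕5c=3a, 00⊕5c=5c.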